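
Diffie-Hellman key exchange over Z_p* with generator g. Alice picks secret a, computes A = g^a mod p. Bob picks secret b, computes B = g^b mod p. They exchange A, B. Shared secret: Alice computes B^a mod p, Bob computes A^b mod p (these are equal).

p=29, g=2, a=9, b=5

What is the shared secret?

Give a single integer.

Answer: 21

Derivation:
A = 2^9 mod 29  (bits of 9 = 1001)
  bit 0 = 1: r = r^2 * 2 mod 29 = 1^2 * 2 = 1*2 = 2
  bit 1 = 0: r = r^2 mod 29 = 2^2 = 4
  bit 2 = 0: r = r^2 mod 29 = 4^2 = 16
  bit 3 = 1: r = r^2 * 2 mod 29 = 16^2 * 2 = 24*2 = 19
  -> A = 19
B = 2^5 mod 29  (bits of 5 = 101)
  bit 0 = 1: r = r^2 * 2 mod 29 = 1^2 * 2 = 1*2 = 2
  bit 1 = 0: r = r^2 mod 29 = 2^2 = 4
  bit 2 = 1: r = r^2 * 2 mod 29 = 4^2 * 2 = 16*2 = 3
  -> B = 3
s = B^a = 3^9 mod 29  (bits of 9 = 1001)
  bit 0 = 1: r = r^2 * 3 mod 29 = 1^2 * 3 = 1*3 = 3
  bit 1 = 0: r = r^2 mod 29 = 3^2 = 9
  bit 2 = 0: r = r^2 mod 29 = 9^2 = 23
  bit 3 = 1: r = r^2 * 3 mod 29 = 23^2 * 3 = 7*3 = 21
  -> s = B^a = 21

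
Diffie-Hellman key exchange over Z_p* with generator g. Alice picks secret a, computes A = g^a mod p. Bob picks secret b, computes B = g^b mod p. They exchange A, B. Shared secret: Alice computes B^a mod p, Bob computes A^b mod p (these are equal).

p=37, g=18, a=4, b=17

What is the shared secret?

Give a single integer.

A = 18^4 mod 37  (bits of 4 = 100)
  bit 0 = 1: r = r^2 * 18 mod 37 = 1^2 * 18 = 1*18 = 18
  bit 1 = 0: r = r^2 mod 37 = 18^2 = 28
  bit 2 = 0: r = r^2 mod 37 = 28^2 = 7
  -> A = 7
B = 18^17 mod 37  (bits of 17 = 10001)
  bit 0 = 1: r = r^2 * 18 mod 37 = 1^2 * 18 = 1*18 = 18
  bit 1 = 0: r = r^2 mod 37 = 18^2 = 28
  bit 2 = 0: r = r^2 mod 37 = 28^2 = 7
  bit 3 = 0: r = r^2 mod 37 = 7^2 = 12
  bit 4 = 1: r = r^2 * 18 mod 37 = 12^2 * 18 = 33*18 = 2
  -> B = 2
s = B^a = 2^4 mod 37  (bits of 4 = 100)
  bit 0 = 1: r = r^2 * 2 mod 37 = 1^2 * 2 = 1*2 = 2
  bit 1 = 0: r = r^2 mod 37 = 2^2 = 4
  bit 2 = 0: r = r^2 mod 37 = 4^2 = 16
  -> s = B^a = 16

Answer: 16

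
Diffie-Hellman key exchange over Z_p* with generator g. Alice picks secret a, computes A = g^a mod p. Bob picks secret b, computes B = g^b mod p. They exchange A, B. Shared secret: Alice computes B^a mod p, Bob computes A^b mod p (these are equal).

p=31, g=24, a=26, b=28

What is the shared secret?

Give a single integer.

Answer: 10

Derivation:
A = 24^26 mod 31  (bits of 26 = 11010)
  bit 0 = 1: r = r^2 * 24 mod 31 = 1^2 * 24 = 1*24 = 24
  bit 1 = 1: r = r^2 * 24 mod 31 = 24^2 * 24 = 18*24 = 29
  bit 2 = 0: r = r^2 mod 31 = 29^2 = 4
  bit 3 = 1: r = r^2 * 24 mod 31 = 4^2 * 24 = 16*24 = 12
  bit 4 = 0: r = r^2 mod 31 = 12^2 = 20
  -> A = 20
B = 24^28 mod 31  (bits of 28 = 11100)
  bit 0 = 1: r = r^2 * 24 mod 31 = 1^2 * 24 = 1*24 = 24
  bit 1 = 1: r = r^2 * 24 mod 31 = 24^2 * 24 = 18*24 = 29
  bit 2 = 1: r = r^2 * 24 mod 31 = 29^2 * 24 = 4*24 = 3
  bit 3 = 0: r = r^2 mod 31 = 3^2 = 9
  bit 4 = 0: r = r^2 mod 31 = 9^2 = 19
  -> B = 19
s = B^a = 19^26 mod 31  (bits of 26 = 11010)
  bit 0 = 1: r = r^2 * 19 mod 31 = 1^2 * 19 = 1*19 = 19
  bit 1 = 1: r = r^2 * 19 mod 31 = 19^2 * 19 = 20*19 = 8
  bit 2 = 0: r = r^2 mod 31 = 8^2 = 2
  bit 3 = 1: r = r^2 * 19 mod 31 = 2^2 * 19 = 4*19 = 14
  bit 4 = 0: r = r^2 mod 31 = 14^2 = 10
  -> s = B^a = 10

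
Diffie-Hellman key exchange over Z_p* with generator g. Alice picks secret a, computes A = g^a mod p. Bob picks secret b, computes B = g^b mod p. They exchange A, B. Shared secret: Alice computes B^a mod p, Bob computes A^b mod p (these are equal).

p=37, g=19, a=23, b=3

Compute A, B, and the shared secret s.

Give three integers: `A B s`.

A = 19^23 mod 37  (bits of 23 = 10111)
  bit 0 = 1: r = r^2 * 19 mod 37 = 1^2 * 19 = 1*19 = 19
  bit 1 = 0: r = r^2 mod 37 = 19^2 = 28
  bit 2 = 1: r = r^2 * 19 mod 37 = 28^2 * 19 = 7*19 = 22
  bit 3 = 1: r = r^2 * 19 mod 37 = 22^2 * 19 = 3*19 = 20
  bit 4 = 1: r = r^2 * 19 mod 37 = 20^2 * 19 = 30*19 = 15
  -> A = 15
B = 19^3 mod 37  (bits of 3 = 11)
  bit 0 = 1: r = r^2 * 19 mod 37 = 1^2 * 19 = 1*19 = 19
  bit 1 = 1: r = r^2 * 19 mod 37 = 19^2 * 19 = 28*19 = 14
  -> B = 14
s = B^a = 14^23 mod 37  (bits of 23 = 10111)
  bit 0 = 1: r = r^2 * 14 mod 37 = 1^2 * 14 = 1*14 = 14
  bit 1 = 0: r = r^2 mod 37 = 14^2 = 11
  bit 2 = 1: r = r^2 * 14 mod 37 = 11^2 * 14 = 10*14 = 29
  bit 3 = 1: r = r^2 * 14 mod 37 = 29^2 * 14 = 27*14 = 8
  bit 4 = 1: r = r^2 * 14 mod 37 = 8^2 * 14 = 27*14 = 8
  -> s = B^a = 8

Answer: 15 14 8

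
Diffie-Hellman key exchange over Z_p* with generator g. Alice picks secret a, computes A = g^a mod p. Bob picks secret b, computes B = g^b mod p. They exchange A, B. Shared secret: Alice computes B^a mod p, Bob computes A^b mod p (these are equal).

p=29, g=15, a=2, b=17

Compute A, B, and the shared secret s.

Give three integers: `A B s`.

Answer: 22 18 5

Derivation:
A = 15^2 mod 29  (bits of 2 = 10)
  bit 0 = 1: r = r^2 * 15 mod 29 = 1^2 * 15 = 1*15 = 15
  bit 1 = 0: r = r^2 mod 29 = 15^2 = 22
  -> A = 22
B = 15^17 mod 29  (bits of 17 = 10001)
  bit 0 = 1: r = r^2 * 15 mod 29 = 1^2 * 15 = 1*15 = 15
  bit 1 = 0: r = r^2 mod 29 = 15^2 = 22
  bit 2 = 0: r = r^2 mod 29 = 22^2 = 20
  bit 3 = 0: r = r^2 mod 29 = 20^2 = 23
  bit 4 = 1: r = r^2 * 15 mod 29 = 23^2 * 15 = 7*15 = 18
  -> B = 18
s = B^a = 18^2 mod 29  (bits of 2 = 10)
  bit 0 = 1: r = r^2 * 18 mod 29 = 1^2 * 18 = 1*18 = 18
  bit 1 = 0: r = r^2 mod 29 = 18^2 = 5
  -> s = B^a = 5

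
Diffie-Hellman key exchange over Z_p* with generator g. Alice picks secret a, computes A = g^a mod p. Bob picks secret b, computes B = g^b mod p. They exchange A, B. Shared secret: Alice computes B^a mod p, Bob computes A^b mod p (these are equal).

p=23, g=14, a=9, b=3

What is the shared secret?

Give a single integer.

A = 14^9 mod 23  (bits of 9 = 1001)
  bit 0 = 1: r = r^2 * 14 mod 23 = 1^2 * 14 = 1*14 = 14
  bit 1 = 0: r = r^2 mod 23 = 14^2 = 12
  bit 2 = 0: r = r^2 mod 23 = 12^2 = 6
  bit 3 = 1: r = r^2 * 14 mod 23 = 6^2 * 14 = 13*14 = 21
  -> A = 21
B = 14^3 mod 23  (bits of 3 = 11)
  bit 0 = 1: r = r^2 * 14 mod 23 = 1^2 * 14 = 1*14 = 14
  bit 1 = 1: r = r^2 * 14 mod 23 = 14^2 * 14 = 12*14 = 7
  -> B = 7
s = B^a = 7^9 mod 23  (bits of 9 = 1001)
  bit 0 = 1: r = r^2 * 7 mod 23 = 1^2 * 7 = 1*7 = 7
  bit 1 = 0: r = r^2 mod 23 = 7^2 = 3
  bit 2 = 0: r = r^2 mod 23 = 3^2 = 9
  bit 3 = 1: r = r^2 * 7 mod 23 = 9^2 * 7 = 12*7 = 15
  -> s = B^a = 15

Answer: 15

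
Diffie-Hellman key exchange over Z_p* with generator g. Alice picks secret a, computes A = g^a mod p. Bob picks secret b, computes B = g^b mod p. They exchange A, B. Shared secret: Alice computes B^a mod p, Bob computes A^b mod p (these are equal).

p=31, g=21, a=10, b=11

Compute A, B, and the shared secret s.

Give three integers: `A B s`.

Answer: 5 12 25

Derivation:
A = 21^10 mod 31  (bits of 10 = 1010)
  bit 0 = 1: r = r^2 * 21 mod 31 = 1^2 * 21 = 1*21 = 21
  bit 1 = 0: r = r^2 mod 31 = 21^2 = 7
  bit 2 = 1: r = r^2 * 21 mod 31 = 7^2 * 21 = 18*21 = 6
  bit 3 = 0: r = r^2 mod 31 = 6^2 = 5
  -> A = 5
B = 21^11 mod 31  (bits of 11 = 1011)
  bit 0 = 1: r = r^2 * 21 mod 31 = 1^2 * 21 = 1*21 = 21
  bit 1 = 0: r = r^2 mod 31 = 21^2 = 7
  bit 2 = 1: r = r^2 * 21 mod 31 = 7^2 * 21 = 18*21 = 6
  bit 3 = 1: r = r^2 * 21 mod 31 = 6^2 * 21 = 5*21 = 12
  -> B = 12
s = B^a = 12^10 mod 31  (bits of 10 = 1010)
  bit 0 = 1: r = r^2 * 12 mod 31 = 1^2 * 12 = 1*12 = 12
  bit 1 = 0: r = r^2 mod 31 = 12^2 = 20
  bit 2 = 1: r = r^2 * 12 mod 31 = 20^2 * 12 = 28*12 = 26
  bit 3 = 0: r = r^2 mod 31 = 26^2 = 25
  -> s = B^a = 25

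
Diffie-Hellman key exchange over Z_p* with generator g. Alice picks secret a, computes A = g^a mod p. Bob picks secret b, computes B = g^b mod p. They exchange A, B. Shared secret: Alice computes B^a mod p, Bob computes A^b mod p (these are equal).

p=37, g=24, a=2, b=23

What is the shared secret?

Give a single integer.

A = 24^2 mod 37  (bits of 2 = 10)
  bit 0 = 1: r = r^2 * 24 mod 37 = 1^2 * 24 = 1*24 = 24
  bit 1 = 0: r = r^2 mod 37 = 24^2 = 21
  -> A = 21
B = 24^23 mod 37  (bits of 23 = 10111)
  bit 0 = 1: r = r^2 * 24 mod 37 = 1^2 * 24 = 1*24 = 24
  bit 1 = 0: r = r^2 mod 37 = 24^2 = 21
  bit 2 = 1: r = r^2 * 24 mod 37 = 21^2 * 24 = 34*24 = 2
  bit 3 = 1: r = r^2 * 24 mod 37 = 2^2 * 24 = 4*24 = 22
  bit 4 = 1: r = r^2 * 24 mod 37 = 22^2 * 24 = 3*24 = 35
  -> B = 35
s = B^a = 35^2 mod 37  (bits of 2 = 10)
  bit 0 = 1: r = r^2 * 35 mod 37 = 1^2 * 35 = 1*35 = 35
  bit 1 = 0: r = r^2 mod 37 = 35^2 = 4
  -> s = B^a = 4

Answer: 4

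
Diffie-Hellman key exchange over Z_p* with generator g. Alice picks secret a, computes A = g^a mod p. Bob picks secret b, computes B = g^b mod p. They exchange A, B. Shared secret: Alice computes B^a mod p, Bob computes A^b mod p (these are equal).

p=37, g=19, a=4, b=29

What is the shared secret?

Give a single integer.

Answer: 12

Derivation:
A = 19^4 mod 37  (bits of 4 = 100)
  bit 0 = 1: r = r^2 * 19 mod 37 = 1^2 * 19 = 1*19 = 19
  bit 1 = 0: r = r^2 mod 37 = 19^2 = 28
  bit 2 = 0: r = r^2 mod 37 = 28^2 = 7
  -> A = 7
B = 19^29 mod 37  (bits of 29 = 11101)
  bit 0 = 1: r = r^2 * 19 mod 37 = 1^2 * 19 = 1*19 = 19
  bit 1 = 1: r = r^2 * 19 mod 37 = 19^2 * 19 = 28*19 = 14
  bit 2 = 1: r = r^2 * 19 mod 37 = 14^2 * 19 = 11*19 = 24
  bit 3 = 0: r = r^2 mod 37 = 24^2 = 21
  bit 4 = 1: r = r^2 * 19 mod 37 = 21^2 * 19 = 34*19 = 17
  -> B = 17
s = B^a = 17^4 mod 37  (bits of 4 = 100)
  bit 0 = 1: r = r^2 * 17 mod 37 = 1^2 * 17 = 1*17 = 17
  bit 1 = 0: r = r^2 mod 37 = 17^2 = 30
  bit 2 = 0: r = r^2 mod 37 = 30^2 = 12
  -> s = B^a = 12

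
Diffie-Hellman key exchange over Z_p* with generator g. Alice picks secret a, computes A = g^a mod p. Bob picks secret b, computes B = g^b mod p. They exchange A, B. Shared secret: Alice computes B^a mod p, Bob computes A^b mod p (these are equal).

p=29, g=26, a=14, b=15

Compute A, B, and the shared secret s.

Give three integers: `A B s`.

A = 26^14 mod 29  (bits of 14 = 1110)
  bit 0 = 1: r = r^2 * 26 mod 29 = 1^2 * 26 = 1*26 = 26
  bit 1 = 1: r = r^2 * 26 mod 29 = 26^2 * 26 = 9*26 = 2
  bit 2 = 1: r = r^2 * 26 mod 29 = 2^2 * 26 = 4*26 = 17
  bit 3 = 0: r = r^2 mod 29 = 17^2 = 28
  -> A = 28
B = 26^15 mod 29  (bits of 15 = 1111)
  bit 0 = 1: r = r^2 * 26 mod 29 = 1^2 * 26 = 1*26 = 26
  bit 1 = 1: r = r^2 * 26 mod 29 = 26^2 * 26 = 9*26 = 2
  bit 2 = 1: r = r^2 * 26 mod 29 = 2^2 * 26 = 4*26 = 17
  bit 3 = 1: r = r^2 * 26 mod 29 = 17^2 * 26 = 28*26 = 3
  -> B = 3
s = B^a = 3^14 mod 29  (bits of 14 = 1110)
  bit 0 = 1: r = r^2 * 3 mod 29 = 1^2 * 3 = 1*3 = 3
  bit 1 = 1: r = r^2 * 3 mod 29 = 3^2 * 3 = 9*3 = 27
  bit 2 = 1: r = r^2 * 3 mod 29 = 27^2 * 3 = 4*3 = 12
  bit 3 = 0: r = r^2 mod 29 = 12^2 = 28
  -> s = B^a = 28

Answer: 28 3 28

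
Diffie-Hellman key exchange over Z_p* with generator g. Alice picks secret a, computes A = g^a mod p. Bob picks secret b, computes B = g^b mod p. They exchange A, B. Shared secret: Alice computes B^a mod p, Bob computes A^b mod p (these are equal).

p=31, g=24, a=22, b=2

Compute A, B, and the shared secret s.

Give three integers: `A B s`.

Answer: 28 18 9

Derivation:
A = 24^22 mod 31  (bits of 22 = 10110)
  bit 0 = 1: r = r^2 * 24 mod 31 = 1^2 * 24 = 1*24 = 24
  bit 1 = 0: r = r^2 mod 31 = 24^2 = 18
  bit 2 = 1: r = r^2 * 24 mod 31 = 18^2 * 24 = 14*24 = 26
  bit 3 = 1: r = r^2 * 24 mod 31 = 26^2 * 24 = 25*24 = 11
  bit 4 = 0: r = r^2 mod 31 = 11^2 = 28
  -> A = 28
B = 24^2 mod 31  (bits of 2 = 10)
  bit 0 = 1: r = r^2 * 24 mod 31 = 1^2 * 24 = 1*24 = 24
  bit 1 = 0: r = r^2 mod 31 = 24^2 = 18
  -> B = 18
s = B^a = 18^22 mod 31  (bits of 22 = 10110)
  bit 0 = 1: r = r^2 * 18 mod 31 = 1^2 * 18 = 1*18 = 18
  bit 1 = 0: r = r^2 mod 31 = 18^2 = 14
  bit 2 = 1: r = r^2 * 18 mod 31 = 14^2 * 18 = 10*18 = 25
  bit 3 = 1: r = r^2 * 18 mod 31 = 25^2 * 18 = 5*18 = 28
  bit 4 = 0: r = r^2 mod 31 = 28^2 = 9
  -> s = B^a = 9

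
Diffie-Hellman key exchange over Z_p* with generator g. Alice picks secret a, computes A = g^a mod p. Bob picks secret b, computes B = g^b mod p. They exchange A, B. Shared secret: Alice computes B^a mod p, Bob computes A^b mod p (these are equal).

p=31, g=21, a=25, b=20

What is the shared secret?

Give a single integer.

Answer: 25

Derivation:
A = 21^25 mod 31  (bits of 25 = 11001)
  bit 0 = 1: r = r^2 * 21 mod 31 = 1^2 * 21 = 1*21 = 21
  bit 1 = 1: r = r^2 * 21 mod 31 = 21^2 * 21 = 7*21 = 23
  bit 2 = 0: r = r^2 mod 31 = 23^2 = 2
  bit 3 = 0: r = r^2 mod 31 = 2^2 = 4
  bit 4 = 1: r = r^2 * 21 mod 31 = 4^2 * 21 = 16*21 = 26
  -> A = 26
B = 21^20 mod 31  (bits of 20 = 10100)
  bit 0 = 1: r = r^2 * 21 mod 31 = 1^2 * 21 = 1*21 = 21
  bit 1 = 0: r = r^2 mod 31 = 21^2 = 7
  bit 2 = 1: r = r^2 * 21 mod 31 = 7^2 * 21 = 18*21 = 6
  bit 3 = 0: r = r^2 mod 31 = 6^2 = 5
  bit 4 = 0: r = r^2 mod 31 = 5^2 = 25
  -> B = 25
s = B^a = 25^25 mod 31  (bits of 25 = 11001)
  bit 0 = 1: r = r^2 * 25 mod 31 = 1^2 * 25 = 1*25 = 25
  bit 1 = 1: r = r^2 * 25 mod 31 = 25^2 * 25 = 5*25 = 1
  bit 2 = 0: r = r^2 mod 31 = 1^2 = 1
  bit 3 = 0: r = r^2 mod 31 = 1^2 = 1
  bit 4 = 1: r = r^2 * 25 mod 31 = 1^2 * 25 = 1*25 = 25
  -> s = B^a = 25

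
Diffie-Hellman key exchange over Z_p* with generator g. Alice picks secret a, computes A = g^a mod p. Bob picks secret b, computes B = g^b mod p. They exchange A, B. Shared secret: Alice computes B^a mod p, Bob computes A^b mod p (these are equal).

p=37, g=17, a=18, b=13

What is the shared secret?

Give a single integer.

A = 17^18 mod 37  (bits of 18 = 10010)
  bit 0 = 1: r = r^2 * 17 mod 37 = 1^2 * 17 = 1*17 = 17
  bit 1 = 0: r = r^2 mod 37 = 17^2 = 30
  bit 2 = 0: r = r^2 mod 37 = 30^2 = 12
  bit 3 = 1: r = r^2 * 17 mod 37 = 12^2 * 17 = 33*17 = 6
  bit 4 = 0: r = r^2 mod 37 = 6^2 = 36
  -> A = 36
B = 17^13 mod 37  (bits of 13 = 1101)
  bit 0 = 1: r = r^2 * 17 mod 37 = 1^2 * 17 = 1*17 = 17
  bit 1 = 1: r = r^2 * 17 mod 37 = 17^2 * 17 = 30*17 = 29
  bit 2 = 0: r = r^2 mod 37 = 29^2 = 27
  bit 3 = 1: r = r^2 * 17 mod 37 = 27^2 * 17 = 26*17 = 35
  -> B = 35
s = B^a = 35^18 mod 37  (bits of 18 = 10010)
  bit 0 = 1: r = r^2 * 35 mod 37 = 1^2 * 35 = 1*35 = 35
  bit 1 = 0: r = r^2 mod 37 = 35^2 = 4
  bit 2 = 0: r = r^2 mod 37 = 4^2 = 16
  bit 3 = 1: r = r^2 * 35 mod 37 = 16^2 * 35 = 34*35 = 6
  bit 4 = 0: r = r^2 mod 37 = 6^2 = 36
  -> s = B^a = 36

Answer: 36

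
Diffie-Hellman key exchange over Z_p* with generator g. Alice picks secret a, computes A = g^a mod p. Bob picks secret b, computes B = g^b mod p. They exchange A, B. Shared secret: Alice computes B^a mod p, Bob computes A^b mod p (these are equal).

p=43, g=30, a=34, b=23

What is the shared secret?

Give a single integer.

A = 30^34 mod 43  (bits of 34 = 100010)
  bit 0 = 1: r = r^2 * 30 mod 43 = 1^2 * 30 = 1*30 = 30
  bit 1 = 0: r = r^2 mod 43 = 30^2 = 40
  bit 2 = 0: r = r^2 mod 43 = 40^2 = 9
  bit 3 = 0: r = r^2 mod 43 = 9^2 = 38
  bit 4 = 1: r = r^2 * 30 mod 43 = 38^2 * 30 = 25*30 = 19
  bit 5 = 0: r = r^2 mod 43 = 19^2 = 17
  -> A = 17
B = 30^23 mod 43  (bits of 23 = 10111)
  bit 0 = 1: r = r^2 * 30 mod 43 = 1^2 * 30 = 1*30 = 30
  bit 1 = 0: r = r^2 mod 43 = 30^2 = 40
  bit 2 = 1: r = r^2 * 30 mod 43 = 40^2 * 30 = 9*30 = 12
  bit 3 = 1: r = r^2 * 30 mod 43 = 12^2 * 30 = 15*30 = 20
  bit 4 = 1: r = r^2 * 30 mod 43 = 20^2 * 30 = 13*30 = 3
  -> B = 3
s = B^a = 3^34 mod 43  (bits of 34 = 100010)
  bit 0 = 1: r = r^2 * 3 mod 43 = 1^2 * 3 = 1*3 = 3
  bit 1 = 0: r = r^2 mod 43 = 3^2 = 9
  bit 2 = 0: r = r^2 mod 43 = 9^2 = 38
  bit 3 = 0: r = r^2 mod 43 = 38^2 = 25
  bit 4 = 1: r = r^2 * 3 mod 43 = 25^2 * 3 = 23*3 = 26
  bit 5 = 0: r = r^2 mod 43 = 26^2 = 31
  -> s = B^a = 31

Answer: 31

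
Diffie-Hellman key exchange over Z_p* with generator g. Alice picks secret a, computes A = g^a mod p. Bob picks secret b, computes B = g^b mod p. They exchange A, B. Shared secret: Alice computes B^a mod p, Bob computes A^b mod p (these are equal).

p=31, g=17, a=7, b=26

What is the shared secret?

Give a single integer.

Answer: 10

Derivation:
A = 17^7 mod 31  (bits of 7 = 111)
  bit 0 = 1: r = r^2 * 17 mod 31 = 1^2 * 17 = 1*17 = 17
  bit 1 = 1: r = r^2 * 17 mod 31 = 17^2 * 17 = 10*17 = 15
  bit 2 = 1: r = r^2 * 17 mod 31 = 15^2 * 17 = 8*17 = 12
  -> A = 12
B = 17^26 mod 31  (bits of 26 = 11010)
  bit 0 = 1: r = r^2 * 17 mod 31 = 1^2 * 17 = 1*17 = 17
  bit 1 = 1: r = r^2 * 17 mod 31 = 17^2 * 17 = 10*17 = 15
  bit 2 = 0: r = r^2 mod 31 = 15^2 = 8
  bit 3 = 1: r = r^2 * 17 mod 31 = 8^2 * 17 = 2*17 = 3
  bit 4 = 0: r = r^2 mod 31 = 3^2 = 9
  -> B = 9
s = B^a = 9^7 mod 31  (bits of 7 = 111)
  bit 0 = 1: r = r^2 * 9 mod 31 = 1^2 * 9 = 1*9 = 9
  bit 1 = 1: r = r^2 * 9 mod 31 = 9^2 * 9 = 19*9 = 16
  bit 2 = 1: r = r^2 * 9 mod 31 = 16^2 * 9 = 8*9 = 10
  -> s = B^a = 10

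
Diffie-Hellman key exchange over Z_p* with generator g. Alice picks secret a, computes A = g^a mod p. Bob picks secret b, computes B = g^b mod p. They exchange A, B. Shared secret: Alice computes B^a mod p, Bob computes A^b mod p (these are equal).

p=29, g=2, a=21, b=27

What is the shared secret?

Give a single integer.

A = 2^21 mod 29  (bits of 21 = 10101)
  bit 0 = 1: r = r^2 * 2 mod 29 = 1^2 * 2 = 1*2 = 2
  bit 1 = 0: r = r^2 mod 29 = 2^2 = 4
  bit 2 = 1: r = r^2 * 2 mod 29 = 4^2 * 2 = 16*2 = 3
  bit 3 = 0: r = r^2 mod 29 = 3^2 = 9
  bit 4 = 1: r = r^2 * 2 mod 29 = 9^2 * 2 = 23*2 = 17
  -> A = 17
B = 2^27 mod 29  (bits of 27 = 11011)
  bit 0 = 1: r = r^2 * 2 mod 29 = 1^2 * 2 = 1*2 = 2
  bit 1 = 1: r = r^2 * 2 mod 29 = 2^2 * 2 = 4*2 = 8
  bit 2 = 0: r = r^2 mod 29 = 8^2 = 6
  bit 3 = 1: r = r^2 * 2 mod 29 = 6^2 * 2 = 7*2 = 14
  bit 4 = 1: r = r^2 * 2 mod 29 = 14^2 * 2 = 22*2 = 15
  -> B = 15
s = B^a = 15^21 mod 29  (bits of 21 = 10101)
  bit 0 = 1: r = r^2 * 15 mod 29 = 1^2 * 15 = 1*15 = 15
  bit 1 = 0: r = r^2 mod 29 = 15^2 = 22
  bit 2 = 1: r = r^2 * 15 mod 29 = 22^2 * 15 = 20*15 = 10
  bit 3 = 0: r = r^2 mod 29 = 10^2 = 13
  bit 4 = 1: r = r^2 * 15 mod 29 = 13^2 * 15 = 24*15 = 12
  -> s = B^a = 12

Answer: 12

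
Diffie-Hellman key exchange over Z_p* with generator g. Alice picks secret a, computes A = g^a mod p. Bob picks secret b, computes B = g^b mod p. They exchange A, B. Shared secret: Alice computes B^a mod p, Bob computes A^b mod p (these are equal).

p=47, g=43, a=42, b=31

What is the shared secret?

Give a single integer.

Answer: 32

Derivation:
A = 43^42 mod 47  (bits of 42 = 101010)
  bit 0 = 1: r = r^2 * 43 mod 47 = 1^2 * 43 = 1*43 = 43
  bit 1 = 0: r = r^2 mod 47 = 43^2 = 16
  bit 2 = 1: r = r^2 * 43 mod 47 = 16^2 * 43 = 21*43 = 10
  bit 3 = 0: r = r^2 mod 47 = 10^2 = 6
  bit 4 = 1: r = r^2 * 43 mod 47 = 6^2 * 43 = 36*43 = 44
  bit 5 = 0: r = r^2 mod 47 = 44^2 = 9
  -> A = 9
B = 43^31 mod 47  (bits of 31 = 11111)
  bit 0 = 1: r = r^2 * 43 mod 47 = 1^2 * 43 = 1*43 = 43
  bit 1 = 1: r = r^2 * 43 mod 47 = 43^2 * 43 = 16*43 = 30
  bit 2 = 1: r = r^2 * 43 mod 47 = 30^2 * 43 = 7*43 = 19
  bit 3 = 1: r = r^2 * 43 mod 47 = 19^2 * 43 = 32*43 = 13
  bit 4 = 1: r = r^2 * 43 mod 47 = 13^2 * 43 = 28*43 = 29
  -> B = 29
s = B^a = 29^42 mod 47  (bits of 42 = 101010)
  bit 0 = 1: r = r^2 * 29 mod 47 = 1^2 * 29 = 1*29 = 29
  bit 1 = 0: r = r^2 mod 47 = 29^2 = 42
  bit 2 = 1: r = r^2 * 29 mod 47 = 42^2 * 29 = 25*29 = 20
  bit 3 = 0: r = r^2 mod 47 = 20^2 = 24
  bit 4 = 1: r = r^2 * 29 mod 47 = 24^2 * 29 = 12*29 = 19
  bit 5 = 0: r = r^2 mod 47 = 19^2 = 32
  -> s = B^a = 32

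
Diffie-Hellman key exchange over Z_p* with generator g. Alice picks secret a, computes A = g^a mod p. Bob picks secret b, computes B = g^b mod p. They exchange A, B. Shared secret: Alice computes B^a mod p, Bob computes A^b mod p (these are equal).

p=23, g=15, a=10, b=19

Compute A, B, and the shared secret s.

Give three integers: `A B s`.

Answer: 3 19 6

Derivation:
A = 15^10 mod 23  (bits of 10 = 1010)
  bit 0 = 1: r = r^2 * 15 mod 23 = 1^2 * 15 = 1*15 = 15
  bit 1 = 0: r = r^2 mod 23 = 15^2 = 18
  bit 2 = 1: r = r^2 * 15 mod 23 = 18^2 * 15 = 2*15 = 7
  bit 3 = 0: r = r^2 mod 23 = 7^2 = 3
  -> A = 3
B = 15^19 mod 23  (bits of 19 = 10011)
  bit 0 = 1: r = r^2 * 15 mod 23 = 1^2 * 15 = 1*15 = 15
  bit 1 = 0: r = r^2 mod 23 = 15^2 = 18
  bit 2 = 0: r = r^2 mod 23 = 18^2 = 2
  bit 3 = 1: r = r^2 * 15 mod 23 = 2^2 * 15 = 4*15 = 14
  bit 4 = 1: r = r^2 * 15 mod 23 = 14^2 * 15 = 12*15 = 19
  -> B = 19
s = B^a = 19^10 mod 23  (bits of 10 = 1010)
  bit 0 = 1: r = r^2 * 19 mod 23 = 1^2 * 19 = 1*19 = 19
  bit 1 = 0: r = r^2 mod 23 = 19^2 = 16
  bit 2 = 1: r = r^2 * 19 mod 23 = 16^2 * 19 = 3*19 = 11
  bit 3 = 0: r = r^2 mod 23 = 11^2 = 6
  -> s = B^a = 6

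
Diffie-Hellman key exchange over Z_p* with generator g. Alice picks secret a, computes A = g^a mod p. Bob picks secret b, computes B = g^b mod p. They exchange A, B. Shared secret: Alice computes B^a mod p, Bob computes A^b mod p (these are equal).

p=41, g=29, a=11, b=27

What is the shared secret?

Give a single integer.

A = 29^11 mod 41  (bits of 11 = 1011)
  bit 0 = 1: r = r^2 * 29 mod 41 = 1^2 * 29 = 1*29 = 29
  bit 1 = 0: r = r^2 mod 41 = 29^2 = 21
  bit 2 = 1: r = r^2 * 29 mod 41 = 21^2 * 29 = 31*29 = 38
  bit 3 = 1: r = r^2 * 29 mod 41 = 38^2 * 29 = 9*29 = 15
  -> A = 15
B = 29^27 mod 41  (bits of 27 = 11011)
  bit 0 = 1: r = r^2 * 29 mod 41 = 1^2 * 29 = 1*29 = 29
  bit 1 = 1: r = r^2 * 29 mod 41 = 29^2 * 29 = 21*29 = 35
  bit 2 = 0: r = r^2 mod 41 = 35^2 = 36
  bit 3 = 1: r = r^2 * 29 mod 41 = 36^2 * 29 = 25*29 = 28
  bit 4 = 1: r = r^2 * 29 mod 41 = 28^2 * 29 = 5*29 = 22
  -> B = 22
s = B^a = 22^11 mod 41  (bits of 11 = 1011)
  bit 0 = 1: r = r^2 * 22 mod 41 = 1^2 * 22 = 1*22 = 22
  bit 1 = 0: r = r^2 mod 41 = 22^2 = 33
  bit 2 = 1: r = r^2 * 22 mod 41 = 33^2 * 22 = 23*22 = 14
  bit 3 = 1: r = r^2 * 22 mod 41 = 14^2 * 22 = 32*22 = 7
  -> s = B^a = 7

Answer: 7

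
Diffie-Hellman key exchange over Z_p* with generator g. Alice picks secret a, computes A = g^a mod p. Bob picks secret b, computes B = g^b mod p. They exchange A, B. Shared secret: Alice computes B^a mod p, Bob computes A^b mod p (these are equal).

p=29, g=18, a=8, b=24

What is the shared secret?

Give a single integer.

Answer: 7

Derivation:
A = 18^8 mod 29  (bits of 8 = 1000)
  bit 0 = 1: r = r^2 * 18 mod 29 = 1^2 * 18 = 1*18 = 18
  bit 1 = 0: r = r^2 mod 29 = 18^2 = 5
  bit 2 = 0: r = r^2 mod 29 = 5^2 = 25
  bit 3 = 0: r = r^2 mod 29 = 25^2 = 16
  -> A = 16
B = 18^24 mod 29  (bits of 24 = 11000)
  bit 0 = 1: r = r^2 * 18 mod 29 = 1^2 * 18 = 1*18 = 18
  bit 1 = 1: r = r^2 * 18 mod 29 = 18^2 * 18 = 5*18 = 3
  bit 2 = 0: r = r^2 mod 29 = 3^2 = 9
  bit 3 = 0: r = r^2 mod 29 = 9^2 = 23
  bit 4 = 0: r = r^2 mod 29 = 23^2 = 7
  -> B = 7
s = B^a = 7^8 mod 29  (bits of 8 = 1000)
  bit 0 = 1: r = r^2 * 7 mod 29 = 1^2 * 7 = 1*7 = 7
  bit 1 = 0: r = r^2 mod 29 = 7^2 = 20
  bit 2 = 0: r = r^2 mod 29 = 20^2 = 23
  bit 3 = 0: r = r^2 mod 29 = 23^2 = 7
  -> s = B^a = 7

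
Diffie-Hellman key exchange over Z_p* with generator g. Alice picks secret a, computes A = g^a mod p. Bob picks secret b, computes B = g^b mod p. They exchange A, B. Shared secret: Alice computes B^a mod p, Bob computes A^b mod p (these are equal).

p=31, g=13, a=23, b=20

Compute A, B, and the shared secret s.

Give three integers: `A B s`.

A = 13^23 mod 31  (bits of 23 = 10111)
  bit 0 = 1: r = r^2 * 13 mod 31 = 1^2 * 13 = 1*13 = 13
  bit 1 = 0: r = r^2 mod 31 = 13^2 = 14
  bit 2 = 1: r = r^2 * 13 mod 31 = 14^2 * 13 = 10*13 = 6
  bit 3 = 1: r = r^2 * 13 mod 31 = 6^2 * 13 = 5*13 = 3
  bit 4 = 1: r = r^2 * 13 mod 31 = 3^2 * 13 = 9*13 = 24
  -> A = 24
B = 13^20 mod 31  (bits of 20 = 10100)
  bit 0 = 1: r = r^2 * 13 mod 31 = 1^2 * 13 = 1*13 = 13
  bit 1 = 0: r = r^2 mod 31 = 13^2 = 14
  bit 2 = 1: r = r^2 * 13 mod 31 = 14^2 * 13 = 10*13 = 6
  bit 3 = 0: r = r^2 mod 31 = 6^2 = 5
  bit 4 = 0: r = r^2 mod 31 = 5^2 = 25
  -> B = 25
s = B^a = 25^23 mod 31  (bits of 23 = 10111)
  bit 0 = 1: r = r^2 * 25 mod 31 = 1^2 * 25 = 1*25 = 25
  bit 1 = 0: r = r^2 mod 31 = 25^2 = 5
  bit 2 = 1: r = r^2 * 25 mod 31 = 5^2 * 25 = 25*25 = 5
  bit 3 = 1: r = r^2 * 25 mod 31 = 5^2 * 25 = 25*25 = 5
  bit 4 = 1: r = r^2 * 25 mod 31 = 5^2 * 25 = 25*25 = 5
  -> s = B^a = 5

Answer: 24 25 5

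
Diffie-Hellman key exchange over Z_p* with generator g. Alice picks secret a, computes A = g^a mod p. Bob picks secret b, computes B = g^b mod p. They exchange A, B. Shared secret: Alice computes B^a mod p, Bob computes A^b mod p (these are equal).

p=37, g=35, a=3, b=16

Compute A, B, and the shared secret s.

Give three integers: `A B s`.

Answer: 29 9 26

Derivation:
A = 35^3 mod 37  (bits of 3 = 11)
  bit 0 = 1: r = r^2 * 35 mod 37 = 1^2 * 35 = 1*35 = 35
  bit 1 = 1: r = r^2 * 35 mod 37 = 35^2 * 35 = 4*35 = 29
  -> A = 29
B = 35^16 mod 37  (bits of 16 = 10000)
  bit 0 = 1: r = r^2 * 35 mod 37 = 1^2 * 35 = 1*35 = 35
  bit 1 = 0: r = r^2 mod 37 = 35^2 = 4
  bit 2 = 0: r = r^2 mod 37 = 4^2 = 16
  bit 3 = 0: r = r^2 mod 37 = 16^2 = 34
  bit 4 = 0: r = r^2 mod 37 = 34^2 = 9
  -> B = 9
s = B^a = 9^3 mod 37  (bits of 3 = 11)
  bit 0 = 1: r = r^2 * 9 mod 37 = 1^2 * 9 = 1*9 = 9
  bit 1 = 1: r = r^2 * 9 mod 37 = 9^2 * 9 = 7*9 = 26
  -> s = B^a = 26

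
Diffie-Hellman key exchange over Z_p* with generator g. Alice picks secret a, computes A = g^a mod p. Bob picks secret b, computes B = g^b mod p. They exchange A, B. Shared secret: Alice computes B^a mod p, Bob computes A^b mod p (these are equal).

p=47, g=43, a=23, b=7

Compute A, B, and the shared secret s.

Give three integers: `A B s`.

Answer: 46 19 46

Derivation:
A = 43^23 mod 47  (bits of 23 = 10111)
  bit 0 = 1: r = r^2 * 43 mod 47 = 1^2 * 43 = 1*43 = 43
  bit 1 = 0: r = r^2 mod 47 = 43^2 = 16
  bit 2 = 1: r = r^2 * 43 mod 47 = 16^2 * 43 = 21*43 = 10
  bit 3 = 1: r = r^2 * 43 mod 47 = 10^2 * 43 = 6*43 = 23
  bit 4 = 1: r = r^2 * 43 mod 47 = 23^2 * 43 = 12*43 = 46
  -> A = 46
B = 43^7 mod 47  (bits of 7 = 111)
  bit 0 = 1: r = r^2 * 43 mod 47 = 1^2 * 43 = 1*43 = 43
  bit 1 = 1: r = r^2 * 43 mod 47 = 43^2 * 43 = 16*43 = 30
  bit 2 = 1: r = r^2 * 43 mod 47 = 30^2 * 43 = 7*43 = 19
  -> B = 19
s = B^a = 19^23 mod 47  (bits of 23 = 10111)
  bit 0 = 1: r = r^2 * 19 mod 47 = 1^2 * 19 = 1*19 = 19
  bit 1 = 0: r = r^2 mod 47 = 19^2 = 32
  bit 2 = 1: r = r^2 * 19 mod 47 = 32^2 * 19 = 37*19 = 45
  bit 3 = 1: r = r^2 * 19 mod 47 = 45^2 * 19 = 4*19 = 29
  bit 4 = 1: r = r^2 * 19 mod 47 = 29^2 * 19 = 42*19 = 46
  -> s = B^a = 46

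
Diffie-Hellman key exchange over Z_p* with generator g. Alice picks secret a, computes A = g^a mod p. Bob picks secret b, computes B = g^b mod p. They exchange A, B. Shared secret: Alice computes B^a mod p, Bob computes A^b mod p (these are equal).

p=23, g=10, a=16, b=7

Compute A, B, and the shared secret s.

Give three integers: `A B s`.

Answer: 4 14 8

Derivation:
A = 10^16 mod 23  (bits of 16 = 10000)
  bit 0 = 1: r = r^2 * 10 mod 23 = 1^2 * 10 = 1*10 = 10
  bit 1 = 0: r = r^2 mod 23 = 10^2 = 8
  bit 2 = 0: r = r^2 mod 23 = 8^2 = 18
  bit 3 = 0: r = r^2 mod 23 = 18^2 = 2
  bit 4 = 0: r = r^2 mod 23 = 2^2 = 4
  -> A = 4
B = 10^7 mod 23  (bits of 7 = 111)
  bit 0 = 1: r = r^2 * 10 mod 23 = 1^2 * 10 = 1*10 = 10
  bit 1 = 1: r = r^2 * 10 mod 23 = 10^2 * 10 = 8*10 = 11
  bit 2 = 1: r = r^2 * 10 mod 23 = 11^2 * 10 = 6*10 = 14
  -> B = 14
s = B^a = 14^16 mod 23  (bits of 16 = 10000)
  bit 0 = 1: r = r^2 * 14 mod 23 = 1^2 * 14 = 1*14 = 14
  bit 1 = 0: r = r^2 mod 23 = 14^2 = 12
  bit 2 = 0: r = r^2 mod 23 = 12^2 = 6
  bit 3 = 0: r = r^2 mod 23 = 6^2 = 13
  bit 4 = 0: r = r^2 mod 23 = 13^2 = 8
  -> s = B^a = 8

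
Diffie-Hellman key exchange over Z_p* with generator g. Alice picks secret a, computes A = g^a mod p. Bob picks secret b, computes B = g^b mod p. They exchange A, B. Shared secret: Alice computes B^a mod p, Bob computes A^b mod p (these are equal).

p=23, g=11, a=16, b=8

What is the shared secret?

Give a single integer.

A = 11^16 mod 23  (bits of 16 = 10000)
  bit 0 = 1: r = r^2 * 11 mod 23 = 1^2 * 11 = 1*11 = 11
  bit 1 = 0: r = r^2 mod 23 = 11^2 = 6
  bit 2 = 0: r = r^2 mod 23 = 6^2 = 13
  bit 3 = 0: r = r^2 mod 23 = 13^2 = 8
  bit 4 = 0: r = r^2 mod 23 = 8^2 = 18
  -> A = 18
B = 11^8 mod 23  (bits of 8 = 1000)
  bit 0 = 1: r = r^2 * 11 mod 23 = 1^2 * 11 = 1*11 = 11
  bit 1 = 0: r = r^2 mod 23 = 11^2 = 6
  bit 2 = 0: r = r^2 mod 23 = 6^2 = 13
  bit 3 = 0: r = r^2 mod 23 = 13^2 = 8
  -> B = 8
s = B^a = 8^16 mod 23  (bits of 16 = 10000)
  bit 0 = 1: r = r^2 * 8 mod 23 = 1^2 * 8 = 1*8 = 8
  bit 1 = 0: r = r^2 mod 23 = 8^2 = 18
  bit 2 = 0: r = r^2 mod 23 = 18^2 = 2
  bit 3 = 0: r = r^2 mod 23 = 2^2 = 4
  bit 4 = 0: r = r^2 mod 23 = 4^2 = 16
  -> s = B^a = 16

Answer: 16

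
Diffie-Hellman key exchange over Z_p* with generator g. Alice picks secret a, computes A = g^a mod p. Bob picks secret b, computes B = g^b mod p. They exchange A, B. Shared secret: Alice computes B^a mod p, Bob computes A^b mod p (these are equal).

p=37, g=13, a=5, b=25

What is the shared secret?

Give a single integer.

A = 13^5 mod 37  (bits of 5 = 101)
  bit 0 = 1: r = r^2 * 13 mod 37 = 1^2 * 13 = 1*13 = 13
  bit 1 = 0: r = r^2 mod 37 = 13^2 = 21
  bit 2 = 1: r = r^2 * 13 mod 37 = 21^2 * 13 = 34*13 = 35
  -> A = 35
B = 13^25 mod 37  (bits of 25 = 11001)
  bit 0 = 1: r = r^2 * 13 mod 37 = 1^2 * 13 = 1*13 = 13
  bit 1 = 1: r = r^2 * 13 mod 37 = 13^2 * 13 = 21*13 = 14
  bit 2 = 0: r = r^2 mod 37 = 14^2 = 11
  bit 3 = 0: r = r^2 mod 37 = 11^2 = 10
  bit 4 = 1: r = r^2 * 13 mod 37 = 10^2 * 13 = 26*13 = 5
  -> B = 5
s = B^a = 5^5 mod 37  (bits of 5 = 101)
  bit 0 = 1: r = r^2 * 5 mod 37 = 1^2 * 5 = 1*5 = 5
  bit 1 = 0: r = r^2 mod 37 = 5^2 = 25
  bit 2 = 1: r = r^2 * 5 mod 37 = 25^2 * 5 = 33*5 = 17
  -> s = B^a = 17

Answer: 17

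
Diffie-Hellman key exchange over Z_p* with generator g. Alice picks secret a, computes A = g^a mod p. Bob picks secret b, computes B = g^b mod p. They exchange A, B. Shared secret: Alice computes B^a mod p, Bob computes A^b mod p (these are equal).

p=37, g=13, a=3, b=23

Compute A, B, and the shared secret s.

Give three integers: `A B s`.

Answer: 14 2 8

Derivation:
A = 13^3 mod 37  (bits of 3 = 11)
  bit 0 = 1: r = r^2 * 13 mod 37 = 1^2 * 13 = 1*13 = 13
  bit 1 = 1: r = r^2 * 13 mod 37 = 13^2 * 13 = 21*13 = 14
  -> A = 14
B = 13^23 mod 37  (bits of 23 = 10111)
  bit 0 = 1: r = r^2 * 13 mod 37 = 1^2 * 13 = 1*13 = 13
  bit 1 = 0: r = r^2 mod 37 = 13^2 = 21
  bit 2 = 1: r = r^2 * 13 mod 37 = 21^2 * 13 = 34*13 = 35
  bit 3 = 1: r = r^2 * 13 mod 37 = 35^2 * 13 = 4*13 = 15
  bit 4 = 1: r = r^2 * 13 mod 37 = 15^2 * 13 = 3*13 = 2
  -> B = 2
s = B^a = 2^3 mod 37  (bits of 3 = 11)
  bit 0 = 1: r = r^2 * 2 mod 37 = 1^2 * 2 = 1*2 = 2
  bit 1 = 1: r = r^2 * 2 mod 37 = 2^2 * 2 = 4*2 = 8
  -> s = B^a = 8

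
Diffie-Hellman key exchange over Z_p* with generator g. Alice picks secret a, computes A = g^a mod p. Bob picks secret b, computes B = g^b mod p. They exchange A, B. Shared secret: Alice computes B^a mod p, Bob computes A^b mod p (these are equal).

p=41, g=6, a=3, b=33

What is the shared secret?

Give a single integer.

Answer: 34

Derivation:
A = 6^3 mod 41  (bits of 3 = 11)
  bit 0 = 1: r = r^2 * 6 mod 41 = 1^2 * 6 = 1*6 = 6
  bit 1 = 1: r = r^2 * 6 mod 41 = 6^2 * 6 = 36*6 = 11
  -> A = 11
B = 6^33 mod 41  (bits of 33 = 100001)
  bit 0 = 1: r = r^2 * 6 mod 41 = 1^2 * 6 = 1*6 = 6
  bit 1 = 0: r = r^2 mod 41 = 6^2 = 36
  bit 2 = 0: r = r^2 mod 41 = 36^2 = 25
  bit 3 = 0: r = r^2 mod 41 = 25^2 = 10
  bit 4 = 0: r = r^2 mod 41 = 10^2 = 18
  bit 5 = 1: r = r^2 * 6 mod 41 = 18^2 * 6 = 37*6 = 17
  -> B = 17
s = B^a = 17^3 mod 41  (bits of 3 = 11)
  bit 0 = 1: r = r^2 * 17 mod 41 = 1^2 * 17 = 1*17 = 17
  bit 1 = 1: r = r^2 * 17 mod 41 = 17^2 * 17 = 2*17 = 34
  -> s = B^a = 34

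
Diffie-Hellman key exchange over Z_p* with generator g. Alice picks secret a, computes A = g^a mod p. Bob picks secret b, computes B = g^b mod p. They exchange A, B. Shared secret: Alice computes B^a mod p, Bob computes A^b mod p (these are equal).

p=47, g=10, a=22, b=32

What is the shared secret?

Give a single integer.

A = 10^22 mod 47  (bits of 22 = 10110)
  bit 0 = 1: r = r^2 * 10 mod 47 = 1^2 * 10 = 1*10 = 10
  bit 1 = 0: r = r^2 mod 47 = 10^2 = 6
  bit 2 = 1: r = r^2 * 10 mod 47 = 6^2 * 10 = 36*10 = 31
  bit 3 = 1: r = r^2 * 10 mod 47 = 31^2 * 10 = 21*10 = 22
  bit 4 = 0: r = r^2 mod 47 = 22^2 = 14
  -> A = 14
B = 10^32 mod 47  (bits of 32 = 100000)
  bit 0 = 1: r = r^2 * 10 mod 47 = 1^2 * 10 = 1*10 = 10
  bit 1 = 0: r = r^2 mod 47 = 10^2 = 6
  bit 2 = 0: r = r^2 mod 47 = 6^2 = 36
  bit 3 = 0: r = r^2 mod 47 = 36^2 = 27
  bit 4 = 0: r = r^2 mod 47 = 27^2 = 24
  bit 5 = 0: r = r^2 mod 47 = 24^2 = 12
  -> B = 12
s = B^a = 12^22 mod 47  (bits of 22 = 10110)
  bit 0 = 1: r = r^2 * 12 mod 47 = 1^2 * 12 = 1*12 = 12
  bit 1 = 0: r = r^2 mod 47 = 12^2 = 3
  bit 2 = 1: r = r^2 * 12 mod 47 = 3^2 * 12 = 9*12 = 14
  bit 3 = 1: r = r^2 * 12 mod 47 = 14^2 * 12 = 8*12 = 2
  bit 4 = 0: r = r^2 mod 47 = 2^2 = 4
  -> s = B^a = 4

Answer: 4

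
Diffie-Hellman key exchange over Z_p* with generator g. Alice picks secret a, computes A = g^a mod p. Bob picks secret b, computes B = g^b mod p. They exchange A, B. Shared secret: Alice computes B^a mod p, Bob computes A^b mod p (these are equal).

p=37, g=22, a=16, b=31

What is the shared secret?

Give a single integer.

A = 22^16 mod 37  (bits of 16 = 10000)
  bit 0 = 1: r = r^2 * 22 mod 37 = 1^2 * 22 = 1*22 = 22
  bit 1 = 0: r = r^2 mod 37 = 22^2 = 3
  bit 2 = 0: r = r^2 mod 37 = 3^2 = 9
  bit 3 = 0: r = r^2 mod 37 = 9^2 = 7
  bit 4 = 0: r = r^2 mod 37 = 7^2 = 12
  -> A = 12
B = 22^31 mod 37  (bits of 31 = 11111)
  bit 0 = 1: r = r^2 * 22 mod 37 = 1^2 * 22 = 1*22 = 22
  bit 1 = 1: r = r^2 * 22 mod 37 = 22^2 * 22 = 3*22 = 29
  bit 2 = 1: r = r^2 * 22 mod 37 = 29^2 * 22 = 27*22 = 2
  bit 3 = 1: r = r^2 * 22 mod 37 = 2^2 * 22 = 4*22 = 14
  bit 4 = 1: r = r^2 * 22 mod 37 = 14^2 * 22 = 11*22 = 20
  -> B = 20
s = B^a = 20^16 mod 37  (bits of 16 = 10000)
  bit 0 = 1: r = r^2 * 20 mod 37 = 1^2 * 20 = 1*20 = 20
  bit 1 = 0: r = r^2 mod 37 = 20^2 = 30
  bit 2 = 0: r = r^2 mod 37 = 30^2 = 12
  bit 3 = 0: r = r^2 mod 37 = 12^2 = 33
  bit 4 = 0: r = r^2 mod 37 = 33^2 = 16
  -> s = B^a = 16

Answer: 16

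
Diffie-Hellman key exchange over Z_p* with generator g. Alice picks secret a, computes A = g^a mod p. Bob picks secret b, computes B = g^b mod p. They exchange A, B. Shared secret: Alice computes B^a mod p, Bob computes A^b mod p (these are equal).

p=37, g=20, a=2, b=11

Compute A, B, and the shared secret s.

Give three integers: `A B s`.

Answer: 30 5 25

Derivation:
A = 20^2 mod 37  (bits of 2 = 10)
  bit 0 = 1: r = r^2 * 20 mod 37 = 1^2 * 20 = 1*20 = 20
  bit 1 = 0: r = r^2 mod 37 = 20^2 = 30
  -> A = 30
B = 20^11 mod 37  (bits of 11 = 1011)
  bit 0 = 1: r = r^2 * 20 mod 37 = 1^2 * 20 = 1*20 = 20
  bit 1 = 0: r = r^2 mod 37 = 20^2 = 30
  bit 2 = 1: r = r^2 * 20 mod 37 = 30^2 * 20 = 12*20 = 18
  bit 3 = 1: r = r^2 * 20 mod 37 = 18^2 * 20 = 28*20 = 5
  -> B = 5
s = B^a = 5^2 mod 37  (bits of 2 = 10)
  bit 0 = 1: r = r^2 * 5 mod 37 = 1^2 * 5 = 1*5 = 5
  bit 1 = 0: r = r^2 mod 37 = 5^2 = 25
  -> s = B^a = 25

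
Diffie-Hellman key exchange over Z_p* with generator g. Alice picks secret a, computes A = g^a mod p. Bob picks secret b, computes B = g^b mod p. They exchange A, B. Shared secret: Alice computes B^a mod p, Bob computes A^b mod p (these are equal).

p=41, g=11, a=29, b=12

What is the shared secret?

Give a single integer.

A = 11^29 mod 41  (bits of 29 = 11101)
  bit 0 = 1: r = r^2 * 11 mod 41 = 1^2 * 11 = 1*11 = 11
  bit 1 = 1: r = r^2 * 11 mod 41 = 11^2 * 11 = 39*11 = 19
  bit 2 = 1: r = r^2 * 11 mod 41 = 19^2 * 11 = 33*11 = 35
  bit 3 = 0: r = r^2 mod 41 = 35^2 = 36
  bit 4 = 1: r = r^2 * 11 mod 41 = 36^2 * 11 = 25*11 = 29
  -> A = 29
B = 11^12 mod 41  (bits of 12 = 1100)
  bit 0 = 1: r = r^2 * 11 mod 41 = 1^2 * 11 = 1*11 = 11
  bit 1 = 1: r = r^2 * 11 mod 41 = 11^2 * 11 = 39*11 = 19
  bit 2 = 0: r = r^2 mod 41 = 19^2 = 33
  bit 3 = 0: r = r^2 mod 41 = 33^2 = 23
  -> B = 23
s = B^a = 23^29 mod 41  (bits of 29 = 11101)
  bit 0 = 1: r = r^2 * 23 mod 41 = 1^2 * 23 = 1*23 = 23
  bit 1 = 1: r = r^2 * 23 mod 41 = 23^2 * 23 = 37*23 = 31
  bit 2 = 1: r = r^2 * 23 mod 41 = 31^2 * 23 = 18*23 = 4
  bit 3 = 0: r = r^2 mod 41 = 4^2 = 16
  bit 4 = 1: r = r^2 * 23 mod 41 = 16^2 * 23 = 10*23 = 25
  -> s = B^a = 25

Answer: 25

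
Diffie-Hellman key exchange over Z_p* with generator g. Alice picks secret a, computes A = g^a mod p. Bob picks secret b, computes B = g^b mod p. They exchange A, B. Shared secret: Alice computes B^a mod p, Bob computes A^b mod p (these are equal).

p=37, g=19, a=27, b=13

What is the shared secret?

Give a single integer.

Answer: 31

Derivation:
A = 19^27 mod 37  (bits of 27 = 11011)
  bit 0 = 1: r = r^2 * 19 mod 37 = 1^2 * 19 = 1*19 = 19
  bit 1 = 1: r = r^2 * 19 mod 37 = 19^2 * 19 = 28*19 = 14
  bit 2 = 0: r = r^2 mod 37 = 14^2 = 11
  bit 3 = 1: r = r^2 * 19 mod 37 = 11^2 * 19 = 10*19 = 5
  bit 4 = 1: r = r^2 * 19 mod 37 = 5^2 * 19 = 25*19 = 31
  -> A = 31
B = 19^13 mod 37  (bits of 13 = 1101)
  bit 0 = 1: r = r^2 * 19 mod 37 = 1^2 * 19 = 1*19 = 19
  bit 1 = 1: r = r^2 * 19 mod 37 = 19^2 * 19 = 28*19 = 14
  bit 2 = 0: r = r^2 mod 37 = 14^2 = 11
  bit 3 = 1: r = r^2 * 19 mod 37 = 11^2 * 19 = 10*19 = 5
  -> B = 5
s = B^a = 5^27 mod 37  (bits of 27 = 11011)
  bit 0 = 1: r = r^2 * 5 mod 37 = 1^2 * 5 = 1*5 = 5
  bit 1 = 1: r = r^2 * 5 mod 37 = 5^2 * 5 = 25*5 = 14
  bit 2 = 0: r = r^2 mod 37 = 14^2 = 11
  bit 3 = 1: r = r^2 * 5 mod 37 = 11^2 * 5 = 10*5 = 13
  bit 4 = 1: r = r^2 * 5 mod 37 = 13^2 * 5 = 21*5 = 31
  -> s = B^a = 31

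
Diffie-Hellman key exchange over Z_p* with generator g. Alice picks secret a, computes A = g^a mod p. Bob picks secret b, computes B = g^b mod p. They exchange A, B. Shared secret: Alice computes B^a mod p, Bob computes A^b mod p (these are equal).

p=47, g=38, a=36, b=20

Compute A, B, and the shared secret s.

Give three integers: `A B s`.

A = 38^36 mod 47  (bits of 36 = 100100)
  bit 0 = 1: r = r^2 * 38 mod 47 = 1^2 * 38 = 1*38 = 38
  bit 1 = 0: r = r^2 mod 47 = 38^2 = 34
  bit 2 = 0: r = r^2 mod 47 = 34^2 = 28
  bit 3 = 1: r = r^2 * 38 mod 47 = 28^2 * 38 = 32*38 = 41
  bit 4 = 0: r = r^2 mod 47 = 41^2 = 36
  bit 5 = 0: r = r^2 mod 47 = 36^2 = 27
  -> A = 27
B = 38^20 mod 47  (bits of 20 = 10100)
  bit 0 = 1: r = r^2 * 38 mod 47 = 1^2 * 38 = 1*38 = 38
  bit 1 = 0: r = r^2 mod 47 = 38^2 = 34
  bit 2 = 1: r = r^2 * 38 mod 47 = 34^2 * 38 = 28*38 = 30
  bit 3 = 0: r = r^2 mod 47 = 30^2 = 7
  bit 4 = 0: r = r^2 mod 47 = 7^2 = 2
  -> B = 2
s = B^a = 2^36 mod 47  (bits of 36 = 100100)
  bit 0 = 1: r = r^2 * 2 mod 47 = 1^2 * 2 = 1*2 = 2
  bit 1 = 0: r = r^2 mod 47 = 2^2 = 4
  bit 2 = 0: r = r^2 mod 47 = 4^2 = 16
  bit 3 = 1: r = r^2 * 2 mod 47 = 16^2 * 2 = 21*2 = 42
  bit 4 = 0: r = r^2 mod 47 = 42^2 = 25
  bit 5 = 0: r = r^2 mod 47 = 25^2 = 14
  -> s = B^a = 14

Answer: 27 2 14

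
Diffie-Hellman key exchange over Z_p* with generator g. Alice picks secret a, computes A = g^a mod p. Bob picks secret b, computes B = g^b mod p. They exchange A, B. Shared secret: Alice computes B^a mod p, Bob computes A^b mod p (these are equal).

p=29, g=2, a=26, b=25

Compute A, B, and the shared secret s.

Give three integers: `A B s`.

Answer: 22 11 6

Derivation:
A = 2^26 mod 29  (bits of 26 = 11010)
  bit 0 = 1: r = r^2 * 2 mod 29 = 1^2 * 2 = 1*2 = 2
  bit 1 = 1: r = r^2 * 2 mod 29 = 2^2 * 2 = 4*2 = 8
  bit 2 = 0: r = r^2 mod 29 = 8^2 = 6
  bit 3 = 1: r = r^2 * 2 mod 29 = 6^2 * 2 = 7*2 = 14
  bit 4 = 0: r = r^2 mod 29 = 14^2 = 22
  -> A = 22
B = 2^25 mod 29  (bits of 25 = 11001)
  bit 0 = 1: r = r^2 * 2 mod 29 = 1^2 * 2 = 1*2 = 2
  bit 1 = 1: r = r^2 * 2 mod 29 = 2^2 * 2 = 4*2 = 8
  bit 2 = 0: r = r^2 mod 29 = 8^2 = 6
  bit 3 = 0: r = r^2 mod 29 = 6^2 = 7
  bit 4 = 1: r = r^2 * 2 mod 29 = 7^2 * 2 = 20*2 = 11
  -> B = 11
s = B^a = 11^26 mod 29  (bits of 26 = 11010)
  bit 0 = 1: r = r^2 * 11 mod 29 = 1^2 * 11 = 1*11 = 11
  bit 1 = 1: r = r^2 * 11 mod 29 = 11^2 * 11 = 5*11 = 26
  bit 2 = 0: r = r^2 mod 29 = 26^2 = 9
  bit 3 = 1: r = r^2 * 11 mod 29 = 9^2 * 11 = 23*11 = 21
  bit 4 = 0: r = r^2 mod 29 = 21^2 = 6
  -> s = B^a = 6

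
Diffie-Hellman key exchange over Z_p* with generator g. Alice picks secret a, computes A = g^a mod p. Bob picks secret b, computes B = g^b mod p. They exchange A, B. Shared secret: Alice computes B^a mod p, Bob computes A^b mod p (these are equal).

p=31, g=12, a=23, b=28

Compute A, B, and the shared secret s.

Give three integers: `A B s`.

A = 12^23 mod 31  (bits of 23 = 10111)
  bit 0 = 1: r = r^2 * 12 mod 31 = 1^2 * 12 = 1*12 = 12
  bit 1 = 0: r = r^2 mod 31 = 12^2 = 20
  bit 2 = 1: r = r^2 * 12 mod 31 = 20^2 * 12 = 28*12 = 26
  bit 3 = 1: r = r^2 * 12 mod 31 = 26^2 * 12 = 25*12 = 21
  bit 4 = 1: r = r^2 * 12 mod 31 = 21^2 * 12 = 7*12 = 22
  -> A = 22
B = 12^28 mod 31  (bits of 28 = 11100)
  bit 0 = 1: r = r^2 * 12 mod 31 = 1^2 * 12 = 1*12 = 12
  bit 1 = 1: r = r^2 * 12 mod 31 = 12^2 * 12 = 20*12 = 23
  bit 2 = 1: r = r^2 * 12 mod 31 = 23^2 * 12 = 2*12 = 24
  bit 3 = 0: r = r^2 mod 31 = 24^2 = 18
  bit 4 = 0: r = r^2 mod 31 = 18^2 = 14
  -> B = 14
s = B^a = 14^23 mod 31  (bits of 23 = 10111)
  bit 0 = 1: r = r^2 * 14 mod 31 = 1^2 * 14 = 1*14 = 14
  bit 1 = 0: r = r^2 mod 31 = 14^2 = 10
  bit 2 = 1: r = r^2 * 14 mod 31 = 10^2 * 14 = 7*14 = 5
  bit 3 = 1: r = r^2 * 14 mod 31 = 5^2 * 14 = 25*14 = 9
  bit 4 = 1: r = r^2 * 14 mod 31 = 9^2 * 14 = 19*14 = 18
  -> s = B^a = 18

Answer: 22 14 18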